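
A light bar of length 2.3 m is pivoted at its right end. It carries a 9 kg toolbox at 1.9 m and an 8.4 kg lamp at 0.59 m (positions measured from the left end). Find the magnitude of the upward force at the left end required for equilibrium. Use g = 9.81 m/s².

Choose the right end as the axis so the unknown pivot reaction has zero arm there.
Toolbox: 9 × 9.81 = 88.29 N down at 1.9 m → arm 0.4 m, τ = 88.29 × 0.4 = 35.32 N·m counterclockwise.
Lamp: 8.4 × 9.81 = 82.4 N down at 0.59 m → arm 1.71 m, τ = 82.4 × 1.71 = 140.9 N·m counterclockwise.
Net moment of the loads = 176.2 N·m counterclockwise.
The upward force F acts at the left end, arm 2.3 m, giving F × 2.3 clockwise.
Setting net torque to zero: F × 2.3 = 176.2 → F = 176.2 / 2.3 = 76.6 N.

F ≈ 76.6 N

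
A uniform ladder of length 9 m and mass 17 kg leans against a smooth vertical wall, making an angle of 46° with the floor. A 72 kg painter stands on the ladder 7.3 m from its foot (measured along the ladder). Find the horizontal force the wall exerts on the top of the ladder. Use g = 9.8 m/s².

N_wall ≈ 633 N

Sum moments about the foot of the ladder (the floor normal and friction both act there and drop out).
Ladder weight 17×9.8 = 166.6 N acts at 4.5 m along the ladder; its horizontal arm is 4.5·cos46° = 3.126 m → τ = 520.8 N·m clockwise.
Painter: 72×9.8 = 705.6 N at 7.3 m → arm 5.071 m → τ = 3578 N·m clockwise.
Wall normal N acts horizontally at the top; its moment arm is the height L sinθ = 9·sin46° = 6.474 m, counterclockwise.
Balancing moments: N × 6.474 = 4099, giving N = 633 N.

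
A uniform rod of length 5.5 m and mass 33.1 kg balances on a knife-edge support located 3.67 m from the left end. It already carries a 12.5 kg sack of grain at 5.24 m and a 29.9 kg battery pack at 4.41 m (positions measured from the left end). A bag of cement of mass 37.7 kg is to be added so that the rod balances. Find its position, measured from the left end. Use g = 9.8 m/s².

x ≈ 3.37 m from the left end

About the knife-edge support (at 3.67 m from the left end):
Beam weight: 33.1 × 9.8 = 324.4 N down at 2.75 m → arm 0.92 m, τ = 324.4 × 0.92 = 298.4 N·m counterclockwise.
Sack of grain: 12.5 × 9.8 = 122.5 N down at 5.24 m → arm 1.57 m, τ = 122.5 × 1.57 = 192.3 N·m clockwise.
Battery pack: 29.9 × 9.8 = 293 N down at 4.41 m → arm 0.74 m, τ = 293 × 0.74 = 216.8 N·m clockwise.
Net moment of existing loads = 110.7 N·m clockwise.
The bag of cement weighs 37.7 × 9.8 = 369.5 N and must supply an equal counterclockwise moment, so its lever arm about the knife-edge support is 110.7 / 369.5 = 0.3 m.
That puts it at 3.67 − 0.3 = 3.37 m from the left end.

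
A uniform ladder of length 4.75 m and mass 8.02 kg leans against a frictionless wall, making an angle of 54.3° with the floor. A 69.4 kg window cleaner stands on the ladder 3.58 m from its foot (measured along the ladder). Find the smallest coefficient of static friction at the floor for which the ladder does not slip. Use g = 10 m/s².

About the foot of the ladder:
Ladder weight 8.02×10 = 80.2 N acts at 2.375 m along the ladder; its horizontal arm is 2.375·cos54.3° = 1.386 m → τ = 111.2 N·m clockwise.
Window cleaner: 69.4×10 = 694 N at 3.58 m → arm 2.089 m → τ = 1450 N·m clockwise.
Wall normal N acts horizontally at the top; its moment arm is the height L sinθ = 4.75·sin54.3° = 3.857 m, counterclockwise.
Στ = 0 ⇒ N × 3.857 = 1561 ⇒ N = 404.7 N.
ΣFx = 0 ⇒ f = N_wall = 404.7 N. ΣFy = 0 ⇒ N_floor = 774.2 N.
μ_min = f / N_floor = 404.7 / 774.2 = 0.523.

μ_min ≈ 0.523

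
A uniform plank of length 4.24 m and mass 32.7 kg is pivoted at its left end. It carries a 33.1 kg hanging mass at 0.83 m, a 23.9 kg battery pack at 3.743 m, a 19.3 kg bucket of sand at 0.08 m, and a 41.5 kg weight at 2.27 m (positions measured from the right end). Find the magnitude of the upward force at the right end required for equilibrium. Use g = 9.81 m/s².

Choose the left end as the axis so the unknown pivot reaction has zero arm there.
Beam weight: 32.7 × 9.81 = 320.8 N down at 2.12 m → arm 2.12 m, τ = 320.8 × 2.12 = 680.1 N·m clockwise.
Hanging mass: 33.1 × 9.81 = 324.7 N down at 0.83 m → arm 3.41 m, τ = 324.7 × 3.41 = 1107 N·m clockwise.
Battery pack: 23.9 × 9.81 = 234.5 N down at 3.743 m → arm 0.497 m, τ = 234.5 × 0.497 = 116.5 N·m clockwise.
Bucket of sand: 19.3 × 9.81 = 189.3 N down at 0.08 m → arm 4.16 m, τ = 189.3 × 4.16 = 787.5 N·m clockwise.
Weight: 41.5 × 9.81 = 407.1 N down at 2.27 m → arm 1.97 m, τ = 407.1 × 1.97 = 802 N·m clockwise.
Net moment of the loads = 3493 N·m clockwise.
The upward force F acts at the right end, arm 4.24 m, giving F × 4.24 counterclockwise.
For rotational equilibrium, F × 4.24 = 3493, so F = 3493 / 4.24 = 824 N.

F ≈ 824 N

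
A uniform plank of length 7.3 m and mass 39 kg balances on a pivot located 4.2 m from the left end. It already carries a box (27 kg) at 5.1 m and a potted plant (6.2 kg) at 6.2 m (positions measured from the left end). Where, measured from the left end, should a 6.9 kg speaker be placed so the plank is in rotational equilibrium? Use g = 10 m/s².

Taking torques about the pivot (at 4.2 m from the left end):
Beam weight: 39 × 10 = 390 N down at 3.65 m → arm 0.55 m, τ = 390 × 0.55 = 214.5 N·m counterclockwise.
Box: 27 × 10 = 270 N down at 5.1 m → arm 0.9 m, τ = 270 × 0.9 = 243 N·m clockwise.
Potted plant: 6.2 × 10 = 62 N down at 6.2 m → arm 2 m, τ = 62 × 2 = 124 N·m clockwise.
Net moment of existing loads = 152.5 N·m clockwise.
The speaker weighs 6.9 × 10 = 69 N and must supply an equal counterclockwise moment, so its lever arm about the pivot is 152.5 / 69 = 2.21 m.
That puts it at 4.2 − 2.21 = 1.99 m from the left end.

x ≈ 1.99 m from the left end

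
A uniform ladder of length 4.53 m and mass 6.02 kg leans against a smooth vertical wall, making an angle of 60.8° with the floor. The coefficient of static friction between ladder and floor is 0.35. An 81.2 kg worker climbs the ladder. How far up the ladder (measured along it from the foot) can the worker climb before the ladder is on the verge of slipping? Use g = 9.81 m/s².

d ≈ 2.88 m

About the foot of the ladder:
Ladder weight 6.02×9.81 = 59.06 N acts at 2.265 m along the ladder; its horizontal arm is 2.265·cos60.8° = 1.105 m → τ = 65.26 N·m clockwise.
Worker weight 81.2×9.81 = 796.6 N at distance d → arm d·cos60.8° → τ = 796.6·d·0.4879 clockwise.
Wall normal N at the top has arm L sinθ = 3.954 m counterclockwise, so Στ = 0 gives N·3.954 = 65.26 + 388.7·d.
ΣFy = 0 ⇒ N_floor = 855.7 N, so the maximum friction is μ_s·N_floor = 0.35×855.7 = 299.5 N. ΣFx = 0 ⇒ N_wall = f, so at the slipping point N = 299.5 N.
Substituting: 299.5×3.954 = 65.26 + 388.7·d ⇒ d = (1184 − 65.26) / 388.7 = 2.88 m.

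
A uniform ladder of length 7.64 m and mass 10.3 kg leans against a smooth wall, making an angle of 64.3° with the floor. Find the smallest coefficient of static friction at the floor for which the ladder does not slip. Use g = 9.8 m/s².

μ_min ≈ 0.241

About the foot of the ladder:
Ladder weight 10.3×9.8 = 100.9 N acts at 3.82 m along the ladder; its horizontal arm is 3.82·cos64.3° = 1.657 m → τ = 167.2 N·m clockwise.
Wall normal N acts horizontally at the top; its moment arm is the height L sinθ = 7.64·sin64.3° = 6.884 m, counterclockwise.
For rotational equilibrium, N × 6.884 = 167.2, so N = 24.29 N.
ΣFx = 0 ⇒ f = N_wall = 24.29 N. ΣFy = 0 ⇒ N_floor = 100.9 N.
μ_min = f / N_floor = 24.29 / 100.9 = 0.241.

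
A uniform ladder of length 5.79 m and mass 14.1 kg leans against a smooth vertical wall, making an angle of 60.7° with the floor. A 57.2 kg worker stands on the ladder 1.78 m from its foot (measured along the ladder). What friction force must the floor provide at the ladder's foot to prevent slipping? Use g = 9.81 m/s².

f ≈ 136 N

Take moments about the foot of the ladder.
Ladder weight 14.1×9.81 = 138.3 N acts at 2.895 m along the ladder; its horizontal arm is 2.895·cos60.7° = 1.417 m → τ = 196 N·m clockwise.
Worker: 57.2×9.81 = 561.1 N at 1.78 m → arm 0.8711 m → τ = 488.8 N·m clockwise.
Wall normal N acts horizontally at the top; its moment arm is the height L sinθ = 5.79·sin60.7° = 5.049 m, counterclockwise.
For rotational equilibrium, N × 5.049 = 684.8, so N = 136 N.
ΣFx = 0: friction at the foot balances the wall's push, so f = N_wall = 136 N.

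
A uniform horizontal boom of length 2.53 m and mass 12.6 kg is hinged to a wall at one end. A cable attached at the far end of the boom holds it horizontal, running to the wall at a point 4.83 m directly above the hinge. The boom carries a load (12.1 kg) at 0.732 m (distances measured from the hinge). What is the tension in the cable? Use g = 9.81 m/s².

T ≈ 109 N

Take moments about the hinge.
Beam weight: 12.6 × 9.81 = 123.6 N down at 1.265 m → arm 1.265 m, τ = 123.6 × 1.265 = 156.4 N·m clockwise.
Load: 12.1 × 9.81 = 118.7 N down at 0.732 m → arm 0.732 m, τ = 118.7 × 0.732 = 86.89 N·m clockwise.
Total clockwise load moment = 243.3 N·m.
The cable tension T acts at 2.53 m; only its component perpendicular to the boom, T sinθ, produces torque. sinθ = h/√(h²+d²) = 4.83/√(4.83²+2.53²) = 0.8858.
Setting net torque to zero: T × 2.53 × 0.8858 = 243.3 → T = 243.3 / 2.241 = 109 N.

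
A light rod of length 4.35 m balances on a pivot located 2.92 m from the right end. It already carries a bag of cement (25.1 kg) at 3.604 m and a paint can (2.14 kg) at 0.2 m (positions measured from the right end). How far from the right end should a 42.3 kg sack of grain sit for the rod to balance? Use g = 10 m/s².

x ≈ 2.65 m from the right end

Taking torques about the pivot (at 2.92 m from the right end):
Bag of cement: 25.1 × 10 = 251 N down at 3.604 m → arm 0.684 m, τ = 251 × 0.684 = 171.7 N·m counterclockwise.
Paint can: 2.14 × 10 = 21.4 N down at 0.2 m → arm 2.72 m, τ = 21.4 × 2.72 = 58.21 N·m clockwise.
Net moment of existing loads = 113.5 N·m counterclockwise.
The sack of grain weighs 42.3 × 10 = 423 N and must supply an equal clockwise moment, so its lever arm about the pivot is 113.5 / 423 = 0.268 m.
That puts it at 2.92 − 0.268 = 2.65 m from the right end.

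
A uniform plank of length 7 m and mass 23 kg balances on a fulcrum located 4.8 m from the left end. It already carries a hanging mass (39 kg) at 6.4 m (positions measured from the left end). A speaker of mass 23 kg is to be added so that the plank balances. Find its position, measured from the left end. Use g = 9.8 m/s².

Take moments about the fulcrum (at 4.8 m from the left end).
Beam weight: 23 × 9.8 = 225.4 N down at 3.5 m → arm 1.3 m, τ = 225.4 × 1.3 = 293 N·m counterclockwise.
Hanging mass: 39 × 9.8 = 382.2 N down at 6.4 m → arm 1.6 m, τ = 382.2 × 1.6 = 611.5 N·m clockwise.
Net moment of existing loads = 318.5 N·m clockwise.
The speaker weighs 23 × 9.8 = 225.4 N and must supply an equal counterclockwise moment, so its lever arm about the fulcrum is 318.5 / 225.4 = 1.41 m.
That puts it at 4.8 − 1.41 = 3.39 m from the left end.

x ≈ 3.39 m from the left end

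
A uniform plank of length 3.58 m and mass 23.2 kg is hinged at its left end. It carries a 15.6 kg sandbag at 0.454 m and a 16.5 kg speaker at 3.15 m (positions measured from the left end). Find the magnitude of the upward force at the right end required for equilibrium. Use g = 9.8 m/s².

Choose the left end as the axis so the unknown pivot reaction has zero arm there.
Beam weight: 23.2 × 9.8 = 227.4 N down at 1.79 m → arm 1.79 m, τ = 227.4 × 1.79 = 407 N·m clockwise.
Sandbag: 15.6 × 9.8 = 152.9 N down at 0.454 m → arm 0.454 m, τ = 152.9 × 0.454 = 69.42 N·m clockwise.
Speaker: 16.5 × 9.8 = 161.7 N down at 3.15 m → arm 3.15 m, τ = 161.7 × 3.15 = 509.4 N·m clockwise.
Net moment of the loads = 985.8 N·m clockwise.
The upward force F acts at the right end, arm 3.58 m, giving F × 3.58 counterclockwise.
Setting net torque to zero: F × 3.58 = 985.8 → F = 985.8 / 3.58 = 275 N.

F ≈ 275 N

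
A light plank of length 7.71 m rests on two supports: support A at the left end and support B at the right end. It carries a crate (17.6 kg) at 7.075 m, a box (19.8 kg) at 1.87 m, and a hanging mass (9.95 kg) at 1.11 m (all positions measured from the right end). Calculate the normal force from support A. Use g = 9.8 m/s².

R_A ≈ 219 N

Sum moments about support B (its reaction then has zero moment arm).
Crate: 17.6 × 9.8 = 172.5 N down at 7.075 m → arm 7.075 m, τ = 172.5 × 7.075 = 1220 N·m counterclockwise.
Box: 19.8 × 9.8 = 194 N down at 1.87 m → arm 1.87 m, τ = 194 × 1.87 = 362.8 N·m counterclockwise.
Hanging mass: 9.95 × 9.8 = 97.51 N down at 1.11 m → arm 1.11 m, τ = 97.51 × 1.11 = 108.2 N·m counterclockwise.
Net load moment about support B = 1691 N·m counterclockwise.
Reaction R at support A is upward at 7.71 m, arm 7.71 m → moment R × 7.71 clockwise.
For rotational equilibrium, R × 7.71 = 1691, so R = 219 N.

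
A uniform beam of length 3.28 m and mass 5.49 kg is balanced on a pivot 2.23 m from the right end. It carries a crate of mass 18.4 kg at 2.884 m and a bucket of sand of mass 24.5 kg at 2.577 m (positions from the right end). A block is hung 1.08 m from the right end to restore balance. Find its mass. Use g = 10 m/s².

m ≈ 15 kg

Choose the pivot (at 2.23 m from the right end) as the axis so the support reaction has zero arm there.
Beam weight: 5.49 × 10 = 54.9 N down at 1.64 m → arm 0.59 m, τ = 54.9 × 0.59 = 32.39 N·m clockwise.
Crate: 18.4 × 10 = 184 N down at 2.884 m → arm 0.654 m, τ = 184 × 0.654 = 120.3 N·m counterclockwise.
Bucket of sand: 24.5 × 10 = 245 N down at 2.577 m → arm 0.347 m, τ = 245 × 0.347 = 85.02 N·m counterclockwise.
Net moment of known loads = 172.9 N·m counterclockwise.
An unknown mass m at 1.08 m has arm 1.15 m; its moment is m·g·1.15 clockwise.
Στ = 0 ⇒ m × 10 × 1.15 = 172.9 ⇒ m = 172.9 / (10 × 1.15) = 15 kg.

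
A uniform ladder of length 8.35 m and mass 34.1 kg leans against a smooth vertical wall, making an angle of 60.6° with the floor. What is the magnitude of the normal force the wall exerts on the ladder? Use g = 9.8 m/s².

Taking torques about the foot of the ladder:
Ladder weight 34.1×9.8 = 334.2 N acts at 4.175 m along the ladder; its horizontal arm is 4.175·cos60.6° = 2.05 m → τ = 685.1 N·m clockwise.
Wall normal N acts horizontally at the top; its moment arm is the height L sinθ = 8.35·sin60.6° = 7.275 m, counterclockwise.
Setting net torque to zero: N × 7.275 = 685.1 → N = 94.2 N.

N_wall ≈ 94.2 N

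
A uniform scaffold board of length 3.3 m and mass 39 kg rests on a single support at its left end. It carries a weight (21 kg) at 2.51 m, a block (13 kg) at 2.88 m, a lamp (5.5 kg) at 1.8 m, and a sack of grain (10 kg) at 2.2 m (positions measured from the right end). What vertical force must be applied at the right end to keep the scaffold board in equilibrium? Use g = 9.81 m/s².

Choose the left end as the axis so the unknown pivot reaction has zero arm there.
Beam weight: 39 × 9.81 = 382.6 N down at 1.65 m → arm 1.65 m, τ = 382.6 × 1.65 = 631.3 N·m clockwise.
Weight: 21 × 9.81 = 206 N down at 2.51 m → arm 0.79 m, τ = 206 × 0.79 = 162.7 N·m clockwise.
Block: 13 × 9.81 = 127.5 N down at 2.88 m → arm 0.42 m, τ = 127.5 × 0.42 = 53.55 N·m clockwise.
Lamp: 5.5 × 9.81 = 53.96 N down at 1.8 m → arm 1.5 m, τ = 53.96 × 1.5 = 80.94 N·m clockwise.
Sack of grain: 10 × 9.81 = 98.1 N down at 2.2 m → arm 1.1 m, τ = 98.1 × 1.1 = 107.9 N·m clockwise.
Net moment of the loads = 1036 N·m clockwise.
The upward force F acts at the right end, arm 3.3 m, giving F × 3.3 counterclockwise.
Setting net torque to zero: F × 3.3 = 1036 → F = 1036 / 3.3 = 314 N.

F ≈ 314 N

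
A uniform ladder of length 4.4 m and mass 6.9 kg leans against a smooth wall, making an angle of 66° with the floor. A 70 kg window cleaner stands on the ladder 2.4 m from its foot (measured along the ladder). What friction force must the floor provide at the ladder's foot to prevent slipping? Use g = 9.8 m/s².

Choose the foot of the ladder as the axis so the floor normal and friction both act there and drop out.
Ladder weight 6.9×9.8 = 67.62 N acts at 2.2 m along the ladder; its horizontal arm is 2.2·cos66° = 0.8948 m → τ = 60.51 N·m clockwise.
Window cleaner: 70×9.8 = 686 N at 2.4 m → arm 0.9762 m → τ = 669.7 N·m clockwise.
Wall normal N acts horizontally at the top; its moment arm is the height L sinθ = 4.4·sin66° = 4.02 m, counterclockwise.
For rotational equilibrium, N × 4.02 = 730.2, so N = 182 N.
ΣFx = 0: friction at the foot balances the wall's push, so f = N_wall = 182 N.

f ≈ 182 N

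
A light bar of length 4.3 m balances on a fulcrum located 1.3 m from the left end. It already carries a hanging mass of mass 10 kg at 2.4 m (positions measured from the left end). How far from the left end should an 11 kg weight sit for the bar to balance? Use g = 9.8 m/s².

Taking torques about the fulcrum (at 1.3 m from the left end):
Hanging mass: 10 × 9.8 = 98 N down at 2.4 m → arm 1.1 m, τ = 98 × 1.1 = 107.8 N·m clockwise.
Net moment of existing loads = 107.8 N·m clockwise.
The weight weighs 11 × 9.8 = 107.8 N and must supply an equal counterclockwise moment, so its lever arm about the fulcrum is 107.8 / 107.8 = 1 m.
That puts it at 1.3 − 1 = 0.3 m from the left end.

x ≈ 0.3 m from the left end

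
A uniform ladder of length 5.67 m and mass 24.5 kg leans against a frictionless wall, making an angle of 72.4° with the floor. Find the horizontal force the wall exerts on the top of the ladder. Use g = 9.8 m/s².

Sum moments about the foot of the ladder (the floor normal and friction both act there and drop out).
Ladder weight 24.5×9.8 = 240.1 N acts at 2.835 m along the ladder; its horizontal arm is 2.835·cos72.4° = 0.8572 m → τ = 205.8 N·m clockwise.
Wall normal N acts horizontally at the top; its moment arm is the height L sinθ = 5.67·sin72.4° = 5.405 m, counterclockwise.
Setting net torque to zero: N × 5.405 = 205.8 → N = 38.1 N.

N_wall ≈ 38.1 N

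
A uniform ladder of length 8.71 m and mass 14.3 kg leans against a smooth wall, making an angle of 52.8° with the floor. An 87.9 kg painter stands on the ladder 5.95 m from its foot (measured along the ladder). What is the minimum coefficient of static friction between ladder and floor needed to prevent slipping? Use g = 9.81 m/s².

Sum moments about the foot of the ladder (the floor normal and friction both act there and drop out).
Ladder weight 14.3×9.81 = 140.3 N acts at 4.355 m along the ladder; its horizontal arm is 4.355·cos52.8° = 2.633 m → τ = 369.4 N·m clockwise.
Painter: 87.9×9.81 = 862.3 N at 5.95 m → arm 3.597 m → τ = 3102 N·m clockwise.
Wall normal N acts horizontally at the top; its moment arm is the height L sinθ = 8.71·sin52.8° = 6.938 m, counterclockwise.
Setting net torque to zero: N × 6.938 = 3471 → N = 500.3 N.
ΣFx = 0 ⇒ f = N_wall = 500.3 N. ΣFy = 0 ⇒ N_floor = 1003 N.
μ_min = f / N_floor = 500.3 / 1003 = 0.499.

μ_min ≈ 0.499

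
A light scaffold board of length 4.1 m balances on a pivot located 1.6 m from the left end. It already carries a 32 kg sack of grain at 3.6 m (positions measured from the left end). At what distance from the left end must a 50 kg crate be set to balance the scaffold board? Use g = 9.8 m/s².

Choose the pivot (at 1.6 m from the left end) as the axis so the support reaction has zero arm there.
Sack of grain: 32 × 9.8 = 313.6 N down at 3.6 m → arm 2 m, τ = 313.6 × 2 = 627.2 N·m clockwise.
Net moment of existing loads = 627.2 N·m clockwise.
The crate weighs 50 × 9.8 = 490 N and must supply an equal counterclockwise moment, so its lever arm about the pivot is 627.2 / 490 = 1.28 m.
That puts it at 1.6 − 1.28 = 0.32 m from the left end.

x ≈ 0.32 m from the left end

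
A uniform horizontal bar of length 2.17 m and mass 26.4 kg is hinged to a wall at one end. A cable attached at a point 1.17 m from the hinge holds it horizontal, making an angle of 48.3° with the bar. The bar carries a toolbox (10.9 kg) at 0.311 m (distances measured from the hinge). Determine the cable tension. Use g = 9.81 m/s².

Take moments about the hinge.
Beam weight: 26.4 × 9.81 = 259 N down at 1.085 m → arm 1.085 m, τ = 259 × 1.085 = 281 N·m clockwise.
Toolbox: 10.9 × 9.81 = 106.9 N down at 0.311 m → arm 0.311 m, τ = 106.9 × 0.311 = 33.25 N·m clockwise.
Total clockwise load moment = 314.2 N·m.
The cable tension T acts at 1.17 m; only its component perpendicular to the bar, T sinθ, produces torque. sin 48.3° = 0.7466.
For rotational equilibrium, T × 1.17 × 0.7466 = 314.2, so T = 314.2 / 0.8735 = 360 N.

T ≈ 360 N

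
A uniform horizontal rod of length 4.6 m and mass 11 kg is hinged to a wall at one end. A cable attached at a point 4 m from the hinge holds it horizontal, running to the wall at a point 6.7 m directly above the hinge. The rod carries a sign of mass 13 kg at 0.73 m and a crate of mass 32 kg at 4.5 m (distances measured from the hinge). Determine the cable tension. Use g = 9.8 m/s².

T ≈ 510 N

Choose the hinge as the axis so the unknown hinge reaction has zero arm there.
Beam weight: 11 × 9.8 = 107.8 N down at 2.3 m → arm 2.3 m, τ = 107.8 × 2.3 = 247.9 N·m clockwise.
Sign: 13 × 9.8 = 127.4 N down at 0.73 m → arm 0.73 m, τ = 127.4 × 0.73 = 93 N·m clockwise.
Crate: 32 × 9.8 = 313.6 N down at 4.5 m → arm 4.5 m, τ = 313.6 × 4.5 = 1411 N·m clockwise.
Total clockwise load moment = 1752 N·m.
The cable tension T acts at 4 m; only its component perpendicular to the rod, T sinθ, produces torque. sinθ = h/√(h²+d²) = 6.7/√(6.7²+4²) = 0.8586.
Στ = 0 ⇒ T × 4 × 0.8586 = 1752 ⇒ T = 1752 / 3.434 = 510 N.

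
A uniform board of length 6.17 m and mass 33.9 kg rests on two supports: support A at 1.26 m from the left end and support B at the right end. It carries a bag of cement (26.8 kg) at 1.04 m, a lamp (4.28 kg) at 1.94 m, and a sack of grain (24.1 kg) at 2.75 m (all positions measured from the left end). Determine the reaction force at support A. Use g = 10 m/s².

About support B:
Beam weight: 33.9 × 10 = 339 N down at 3.085 m → arm 3.085 m, τ = 339 × 3.085 = 1046 N·m counterclockwise.
Bag of cement: 26.8 × 10 = 268 N down at 1.04 m → arm 5.13 m, τ = 268 × 5.13 = 1375 N·m counterclockwise.
Lamp: 4.28 × 10 = 42.8 N down at 1.94 m → arm 4.23 m, τ = 42.8 × 4.23 = 181 N·m counterclockwise.
Sack of grain: 24.1 × 10 = 241 N down at 2.75 m → arm 3.42 m, τ = 241 × 3.42 = 824.2 N·m counterclockwise.
Net load moment about support B = 3426 N·m counterclockwise.
Reaction R at support A is upward at 1.26 m, arm 4.91 m → moment R × 4.91 clockwise.
Στ = 0 ⇒ R × 4.91 = 3426 ⇒ R = 698 N.

R_A ≈ 698 N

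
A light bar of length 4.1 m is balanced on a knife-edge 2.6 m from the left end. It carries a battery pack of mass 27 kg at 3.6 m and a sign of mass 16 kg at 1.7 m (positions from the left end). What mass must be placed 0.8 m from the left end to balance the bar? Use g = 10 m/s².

m ≈ 7 kg

Take moments about the knife-edge (at 2.6 m from the left end).
Battery pack: 27 × 10 = 270 N down at 3.6 m → arm 1 m, τ = 270 × 1 = 270 N·m clockwise.
Sign: 16 × 10 = 160 N down at 1.7 m → arm 0.9 m, τ = 160 × 0.9 = 144 N·m counterclockwise.
Net moment of known loads = 126 N·m clockwise.
An unknown mass m at 0.8 m has arm 1.8 m; its moment is m·g·1.8 counterclockwise.
Setting net torque to zero: m × 10 × 1.8 = 126 → m = 126 / (10 × 1.8) = 7 kg.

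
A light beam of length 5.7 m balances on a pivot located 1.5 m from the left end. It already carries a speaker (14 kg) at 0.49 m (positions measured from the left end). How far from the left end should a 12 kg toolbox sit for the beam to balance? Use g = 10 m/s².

x ≈ 2.68 m from the left end

Choose the pivot (at 1.5 m from the left end) as the axis so the support reaction has zero arm there.
Speaker: 14 × 10 = 140 N down at 0.49 m → arm 1.01 m, τ = 140 × 1.01 = 141.4 N·m counterclockwise.
Net moment of existing loads = 141.4 N·m counterclockwise.
The toolbox weighs 12 × 10 = 120 N and must supply an equal clockwise moment, so its lever arm about the pivot is 141.4 / 120 = 1.18 m.
That puts it at 1.5 + 1.18 = 2.68 m from the left end.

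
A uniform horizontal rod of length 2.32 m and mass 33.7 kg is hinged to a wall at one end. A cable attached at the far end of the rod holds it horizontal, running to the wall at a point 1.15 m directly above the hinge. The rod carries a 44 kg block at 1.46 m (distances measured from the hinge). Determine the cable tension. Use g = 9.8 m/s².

Taking torques about the hinge:
Beam weight: 33.7 × 9.8 = 330.3 N down at 1.16 m → arm 1.16 m, τ = 330.3 × 1.16 = 383.1 N·m clockwise.
Block: 44 × 9.8 = 431.2 N down at 1.46 m → arm 1.46 m, τ = 431.2 × 1.46 = 629.6 N·m clockwise.
Total clockwise load moment = 1013 N·m.
The cable tension T acts at 2.32 m; only its component perpendicular to the rod, T sinθ, produces torque. sinθ = h/√(h²+d²) = 1.15/√(1.15²+2.32²) = 0.4441.
For rotational equilibrium, T × 2.32 × 0.4441 = 1013, so T = 1013 / 1.03 = 983 N.

T ≈ 983 N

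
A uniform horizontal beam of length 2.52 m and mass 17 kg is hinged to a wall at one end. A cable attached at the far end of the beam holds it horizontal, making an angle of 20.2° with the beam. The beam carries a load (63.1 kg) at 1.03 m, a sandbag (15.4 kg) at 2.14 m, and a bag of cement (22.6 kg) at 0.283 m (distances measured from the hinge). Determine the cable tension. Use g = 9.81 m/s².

T ≈ 1420 N

About the hinge:
Beam weight: 17 × 9.81 = 166.8 N down at 1.26 m → arm 1.26 m, τ = 166.8 × 1.26 = 210.2 N·m clockwise.
Load: 63.1 × 9.81 = 619 N down at 1.03 m → arm 1.03 m, τ = 619 × 1.03 = 637.6 N·m clockwise.
Sandbag: 15.4 × 9.81 = 151.1 N down at 2.14 m → arm 2.14 m, τ = 151.1 × 2.14 = 323.4 N·m clockwise.
Bag of cement: 22.6 × 9.81 = 221.7 N down at 0.283 m → arm 0.283 m, τ = 221.7 × 0.283 = 62.74 N·m clockwise.
Total clockwise load moment = 1234 N·m.
The cable tension T acts at 2.52 m; only its component perpendicular to the beam, T sinθ, produces torque. sin 20.2° = 0.3453.
Στ = 0 ⇒ T × 2.52 × 0.3453 = 1234 ⇒ T = 1234 / 0.8702 = 1420 N.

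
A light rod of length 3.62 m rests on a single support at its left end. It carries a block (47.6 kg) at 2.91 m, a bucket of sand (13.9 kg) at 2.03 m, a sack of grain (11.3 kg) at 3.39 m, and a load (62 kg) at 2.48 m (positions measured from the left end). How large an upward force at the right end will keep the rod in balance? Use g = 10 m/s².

F ≈ 991 N

About the left end:
Block: 47.6 × 10 = 476 N down at 2.91 m → arm 2.91 m, τ = 476 × 2.91 = 1385 N·m clockwise.
Bucket of sand: 13.9 × 10 = 139 N down at 2.03 m → arm 2.03 m, τ = 139 × 2.03 = 282.2 N·m clockwise.
Sack of grain: 11.3 × 10 = 113 N down at 3.39 m → arm 3.39 m, τ = 113 × 3.39 = 383.1 N·m clockwise.
Load: 62 × 10 = 620 N down at 2.48 m → arm 2.48 m, τ = 620 × 2.48 = 1538 N·m clockwise.
Net moment of the loads = 3588 N·m clockwise.
The upward force F acts at the right end, arm 3.62 m, giving F × 3.62 counterclockwise.
For rotational equilibrium, F × 3.62 = 3588, so F = 3588 / 3.62 = 991 N.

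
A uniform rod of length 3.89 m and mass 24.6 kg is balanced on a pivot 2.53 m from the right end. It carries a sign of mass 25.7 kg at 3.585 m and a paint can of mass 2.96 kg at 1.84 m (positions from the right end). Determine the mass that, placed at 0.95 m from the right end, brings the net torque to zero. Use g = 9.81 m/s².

Choose the pivot (at 2.53 m from the right end) as the axis so the support reaction has zero arm there.
Beam weight: 24.6 × 9.81 = 241.3 N down at 1.945 m → arm 0.585 m, τ = 241.3 × 0.585 = 141.2 N·m clockwise.
Sign: 25.7 × 9.81 = 252.1 N down at 3.585 m → arm 1.055 m, τ = 252.1 × 1.055 = 266 N·m counterclockwise.
Paint can: 2.96 × 9.81 = 29.04 N down at 1.84 m → arm 0.69 m, τ = 29.04 × 0.69 = 20.04 N·m clockwise.
Net moment of known loads = 104.8 N·m counterclockwise.
An unknown mass m at 0.95 m has arm 1.58 m; its moment is m·g·1.58 clockwise.
Στ = 0 ⇒ m × 9.81 × 1.58 = 104.8 ⇒ m = 104.8 / (9.81 × 1.58) = 6.76 kg.

m ≈ 6.76 kg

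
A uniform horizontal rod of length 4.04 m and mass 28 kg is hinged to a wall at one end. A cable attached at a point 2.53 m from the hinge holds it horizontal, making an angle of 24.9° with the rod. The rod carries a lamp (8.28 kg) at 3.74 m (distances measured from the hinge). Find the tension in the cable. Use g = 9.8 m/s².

T ≈ 805 N

Taking torques about the hinge:
Beam weight: 28 × 9.8 = 274.4 N down at 2.02 m → arm 2.02 m, τ = 274.4 × 2.02 = 554.3 N·m clockwise.
Lamp: 8.28 × 9.8 = 81.14 N down at 3.74 m → arm 3.74 m, τ = 81.14 × 3.74 = 303.5 N·m clockwise.
Total clockwise load moment = 857.8 N·m.
The cable tension T acts at 2.53 m; only its component perpendicular to the rod, T sinθ, produces torque. sin 24.9° = 0.421.
Setting net torque to zero: T × 2.53 × 0.421 = 857.8 → T = 857.8 / 1.065 = 805 N.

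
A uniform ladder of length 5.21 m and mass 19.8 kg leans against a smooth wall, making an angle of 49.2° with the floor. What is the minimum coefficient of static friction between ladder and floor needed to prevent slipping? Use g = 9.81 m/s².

μ_min ≈ 0.432

Taking torques about the foot of the ladder:
Ladder weight 19.8×9.81 = 194.2 N acts at 2.605 m along the ladder; its horizontal arm is 2.605·cos49.2° = 1.702 m → τ = 330.5 N·m clockwise.
Wall normal N acts horizontally at the top; its moment arm is the height L sinθ = 5.21·sin49.2° = 3.944 m, counterclockwise.
Setting net torque to zero: N × 3.944 = 330.5 → N = 83.8 N.
ΣFx = 0 ⇒ f = N_wall = 83.8 N. ΣFy = 0 ⇒ N_floor = 194.2 N.
μ_min = f / N_floor = 83.8 / 194.2 = 0.432.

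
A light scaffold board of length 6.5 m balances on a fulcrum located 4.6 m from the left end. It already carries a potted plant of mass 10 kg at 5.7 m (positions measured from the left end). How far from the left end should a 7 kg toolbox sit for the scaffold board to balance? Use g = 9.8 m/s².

About the fulcrum (at 4.6 m from the left end):
Potted plant: 10 × 9.8 = 98 N down at 5.7 m → arm 1.1 m, τ = 98 × 1.1 = 107.8 N·m clockwise.
Net moment of existing loads = 107.8 N·m clockwise.
The toolbox weighs 7 × 9.8 = 68.6 N and must supply an equal counterclockwise moment, so its lever arm about the fulcrum is 107.8 / 68.6 = 1.57 m.
That puts it at 4.6 − 1.57 = 3.03 m from the left end.

x ≈ 3.03 m from the left end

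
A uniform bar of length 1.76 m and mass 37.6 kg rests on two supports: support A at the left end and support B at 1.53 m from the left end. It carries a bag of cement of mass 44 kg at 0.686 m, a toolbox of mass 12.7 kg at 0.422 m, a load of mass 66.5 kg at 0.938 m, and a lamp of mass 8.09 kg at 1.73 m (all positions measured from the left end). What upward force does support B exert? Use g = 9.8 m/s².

Taking torques about support A:
Beam weight: 37.6 × 9.8 = 368.5 N down at 0.88 m → arm 0.88 m, τ = 368.5 × 0.88 = 324.3 N·m clockwise.
Bag of cement: 44 × 9.8 = 431.2 N down at 0.686 m → arm 0.686 m, τ = 431.2 × 0.686 = 295.8 N·m clockwise.
Toolbox: 12.7 × 9.8 = 124.5 N down at 0.422 m → arm 0.422 m, τ = 124.5 × 0.422 = 52.54 N·m clockwise.
Load: 66.5 × 9.8 = 651.7 N down at 0.938 m → arm 0.938 m, τ = 651.7 × 0.938 = 611.3 N·m clockwise.
Lamp: 8.09 × 9.8 = 79.28 N down at 1.73 m → arm 1.73 m, τ = 79.28 × 1.73 = 137.2 N·m clockwise.
Net load moment about support A = 1421 N·m clockwise.
Reaction R at support B is upward at 1.53 m, arm 1.53 m → moment R × 1.53 counterclockwise.
For rotational equilibrium, R × 1.53 = 1421, so R = 929 N.

R_B ≈ 929 N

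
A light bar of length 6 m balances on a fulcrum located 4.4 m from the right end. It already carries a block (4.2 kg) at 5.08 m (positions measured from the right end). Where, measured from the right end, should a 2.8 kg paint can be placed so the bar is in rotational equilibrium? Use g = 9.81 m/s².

x ≈ 3.38 m from the right end

Sum moments about the fulcrum (at 4.4 m from the right end) (the support reaction has zero arm there).
Block: 4.2 × 9.81 = 41.2 N down at 5.08 m → arm 0.68 m, τ = 41.2 × 0.68 = 28.02 N·m counterclockwise.
Net moment of existing loads = 28.02 N·m counterclockwise.
The paint can weighs 2.8 × 9.81 = 27.47 N and must supply an equal clockwise moment, so its lever arm about the fulcrum is 28.02 / 27.47 = 1.02 m.
That puts it at 4.4 − 1.02 = 3.38 m from the right end.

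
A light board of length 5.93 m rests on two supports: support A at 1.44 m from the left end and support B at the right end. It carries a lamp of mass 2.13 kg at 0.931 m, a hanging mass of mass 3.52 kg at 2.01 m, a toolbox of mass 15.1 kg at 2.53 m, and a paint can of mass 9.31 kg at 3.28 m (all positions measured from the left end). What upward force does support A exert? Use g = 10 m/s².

Take moments about support B.
Lamp: 2.13 × 10 = 21.3 N down at 0.931 m → arm 4.999 m, τ = 21.3 × 4.999 = 106.5 N·m counterclockwise.
Hanging mass: 3.52 × 10 = 35.2 N down at 2.01 m → arm 3.92 m, τ = 35.2 × 3.92 = 138 N·m counterclockwise.
Toolbox: 15.1 × 10 = 151 N down at 2.53 m → arm 3.4 m, τ = 151 × 3.4 = 513.4 N·m counterclockwise.
Paint can: 9.31 × 10 = 93.1 N down at 3.28 m → arm 2.65 m, τ = 93.1 × 2.65 = 246.7 N·m counterclockwise.
Net load moment about support B = 1005 N·m counterclockwise.
Reaction R at support A is upward at 1.44 m, arm 4.49 m → moment R × 4.49 clockwise.
Setting net torque to zero: R × 4.49 = 1005 → R = 224 N.

R_A ≈ 224 N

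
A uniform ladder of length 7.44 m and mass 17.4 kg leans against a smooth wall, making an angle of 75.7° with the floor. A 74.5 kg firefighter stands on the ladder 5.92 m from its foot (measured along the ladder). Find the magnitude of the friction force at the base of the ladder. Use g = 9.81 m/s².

Taking torques about the foot of the ladder:
Ladder weight 17.4×9.81 = 170.7 N acts at 3.72 m along the ladder; its horizontal arm is 3.72·cos75.7° = 0.9188 m → τ = 156.8 N·m clockwise.
Firefighter: 74.5×9.81 = 730.8 N at 5.92 m → arm 1.462 m → τ = 1068 N·m clockwise.
Wall normal N acts horizontally at the top; its moment arm is the height L sinθ = 7.44·sin75.7° = 7.209 m, counterclockwise.
Setting net torque to zero: N × 7.209 = 1225 → N = 170 N.
ΣFx = 0: friction at the foot balances the wall's push, so f = N_wall = 170 N.

f ≈ 170 N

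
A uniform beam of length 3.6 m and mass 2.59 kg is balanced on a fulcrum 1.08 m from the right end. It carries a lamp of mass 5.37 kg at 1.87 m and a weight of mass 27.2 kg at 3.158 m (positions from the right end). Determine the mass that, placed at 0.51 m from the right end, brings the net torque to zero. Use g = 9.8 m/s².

m ≈ 110 kg

Sum moments about the fulcrum (at 1.08 m from the right end) (the support reaction has zero arm there).
Beam weight: 2.59 × 9.8 = 25.38 N down at 1.8 m → arm 0.72 m, τ = 25.38 × 0.72 = 18.27 N·m counterclockwise.
Lamp: 5.37 × 9.8 = 52.63 N down at 1.87 m → arm 0.79 m, τ = 52.63 × 0.79 = 41.58 N·m counterclockwise.
Weight: 27.2 × 9.8 = 266.6 N down at 3.158 m → arm 2.078 m, τ = 266.6 × 2.078 = 554 N·m counterclockwise.
Net moment of known loads = 613.9 N·m counterclockwise.
An unknown mass m at 0.51 m has arm 0.57 m; its moment is m·g·0.57 clockwise.
Balancing moments: m × 9.8 × 0.57 = 613.9, giving m = 613.9 / (9.8 × 0.57) = 110 kg.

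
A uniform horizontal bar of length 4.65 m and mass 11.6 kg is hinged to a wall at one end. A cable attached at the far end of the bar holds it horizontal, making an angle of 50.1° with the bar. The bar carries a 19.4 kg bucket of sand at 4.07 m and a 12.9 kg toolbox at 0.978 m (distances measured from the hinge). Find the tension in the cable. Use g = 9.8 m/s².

Take moments about the hinge.
Beam weight: 11.6 × 9.8 = 113.7 N down at 2.325 m → arm 2.325 m, τ = 113.7 × 2.325 = 264.4 N·m clockwise.
Bucket of sand: 19.4 × 9.8 = 190.1 N down at 4.07 m → arm 4.07 m, τ = 190.1 × 4.07 = 773.7 N·m clockwise.
Toolbox: 12.9 × 9.8 = 126.4 N down at 0.978 m → arm 0.978 m, τ = 126.4 × 0.978 = 123.6 N·m clockwise.
Total clockwise load moment = 1162 N·m.
The cable tension T acts at 4.65 m; only its component perpendicular to the bar, T sinθ, produces torque. sin 50.1° = 0.7672.
Balancing moments: T × 4.65 × 0.7672 = 1162, giving T = 1162 / 3.567 = 326 N.

T ≈ 326 N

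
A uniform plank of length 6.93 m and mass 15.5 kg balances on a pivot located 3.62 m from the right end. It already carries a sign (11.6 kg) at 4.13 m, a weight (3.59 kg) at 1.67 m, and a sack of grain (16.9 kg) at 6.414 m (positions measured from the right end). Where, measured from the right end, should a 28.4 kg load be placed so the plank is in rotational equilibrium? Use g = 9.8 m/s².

x ≈ 2.08 m from the right end

Choose the pivot (at 3.62 m from the right end) as the axis so the support reaction has zero arm there.
Beam weight: 15.5 × 9.8 = 151.9 N down at 3.465 m → arm 0.155 m, τ = 151.9 × 0.155 = 23.54 N·m clockwise.
Sign: 11.6 × 9.8 = 113.7 N down at 4.13 m → arm 0.51 m, τ = 113.7 × 0.51 = 57.99 N·m counterclockwise.
Weight: 3.59 × 9.8 = 35.18 N down at 1.67 m → arm 1.95 m, τ = 35.18 × 1.95 = 68.6 N·m clockwise.
Sack of grain: 16.9 × 9.8 = 165.6 N down at 6.414 m → arm 2.794 m, τ = 165.6 × 2.794 = 462.7 N·m counterclockwise.
Net moment of existing loads = 428.6 N·m counterclockwise.
The load weighs 28.4 × 9.8 = 278.3 N and must supply an equal clockwise moment, so its lever arm about the pivot is 428.6 / 278.3 = 1.54 m.
That puts it at 3.62 − 1.54 = 2.08 m from the right end.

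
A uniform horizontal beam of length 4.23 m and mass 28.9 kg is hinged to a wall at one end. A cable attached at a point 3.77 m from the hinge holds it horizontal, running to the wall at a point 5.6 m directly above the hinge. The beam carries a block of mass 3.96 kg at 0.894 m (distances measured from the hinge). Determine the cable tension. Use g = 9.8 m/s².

Take moments about the hinge.
Beam weight: 28.9 × 9.8 = 283.2 N down at 2.115 m → arm 2.115 m, τ = 283.2 × 2.115 = 599 N·m clockwise.
Block: 3.96 × 9.8 = 38.81 N down at 0.894 m → arm 0.894 m, τ = 38.81 × 0.894 = 34.7 N·m clockwise.
Total clockwise load moment = 633.7 N·m.
The cable tension T acts at 3.77 m; only its component perpendicular to the beam, T sinθ, produces torque. sinθ = h/√(h²+d²) = 5.6/√(5.6²+3.77²) = 0.8295.
Balancing moments: T × 3.77 × 0.8295 = 633.7, giving T = 633.7 / 3.127 = 203 N.

T ≈ 203 N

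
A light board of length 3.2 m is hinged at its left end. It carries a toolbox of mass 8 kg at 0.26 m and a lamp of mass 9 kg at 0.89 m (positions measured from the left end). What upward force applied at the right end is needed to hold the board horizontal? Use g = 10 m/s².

F ≈ 31.5 N

Sum moments about the left end (the unknown pivot reaction has zero arm there).
Toolbox: 8 × 10 = 80 N down at 0.26 m → arm 0.26 m, τ = 80 × 0.26 = 20.8 N·m clockwise.
Lamp: 9 × 10 = 90 N down at 0.89 m → arm 0.89 m, τ = 90 × 0.89 = 80.1 N·m clockwise.
Net moment of the loads = 100.9 N·m clockwise.
The upward force F acts at the right end, arm 3.2 m, giving F × 3.2 counterclockwise.
Setting net torque to zero: F × 3.2 = 100.9 → F = 100.9 / 3.2 = 31.5 N.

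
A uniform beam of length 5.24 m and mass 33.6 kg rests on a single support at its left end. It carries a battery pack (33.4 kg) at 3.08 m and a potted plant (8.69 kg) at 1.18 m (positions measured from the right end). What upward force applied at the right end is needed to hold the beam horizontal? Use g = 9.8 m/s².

Taking torques about the left end:
Beam weight: 33.6 × 9.8 = 329.3 N down at 2.62 m → arm 2.62 m, τ = 329.3 × 2.62 = 862.8 N·m clockwise.
Battery pack: 33.4 × 9.8 = 327.3 N down at 3.08 m → arm 2.16 m, τ = 327.3 × 2.16 = 707 N·m clockwise.
Potted plant: 8.69 × 9.8 = 85.16 N down at 1.18 m → arm 4.06 m, τ = 85.16 × 4.06 = 345.7 N·m clockwise.
Net moment of the loads = 1916 N·m clockwise.
The upward force F acts at the right end, arm 5.24 m, giving F × 5.24 counterclockwise.
Στ = 0 ⇒ F × 5.24 = 1916 ⇒ F = 1916 / 5.24 = 366 N.

F ≈ 366 N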